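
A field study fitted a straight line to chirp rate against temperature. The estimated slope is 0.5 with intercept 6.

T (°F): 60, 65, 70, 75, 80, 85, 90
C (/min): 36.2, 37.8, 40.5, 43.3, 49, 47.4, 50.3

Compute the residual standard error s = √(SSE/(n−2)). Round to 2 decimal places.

T=60: Ĉ = 6 + 0.5·60 = 36; e = 36.2 − 36 = 0.2
T=65: Ĉ = 6 + 0.5·65 = 38.5; e = 37.8 − 38.5 = -0.7
T=70: Ĉ = 6 + 0.5·70 = 41; e = 40.5 − 41 = -0.5
T=75: Ĉ = 6 + 0.5·75 = 43.5; e = 43.3 − 43.5 = -0.2
T=80: Ĉ = 6 + 0.5·80 = 46; e = 49 − 46 = 3
T=85: Ĉ = 6 + 0.5·85 = 48.5; e = 47.4 − 48.5 = -1.1
T=90: Ĉ = 6 + 0.5·90 = 51; e = 50.3 − 51 = -0.7
SSE = 0.04 + 0.49 + 0.25 + 0.04 + 9 + 1.21 + 0.49 = 11.52
s = √(11.52/5) = √2.304 ≈ 1.52

s = 1.52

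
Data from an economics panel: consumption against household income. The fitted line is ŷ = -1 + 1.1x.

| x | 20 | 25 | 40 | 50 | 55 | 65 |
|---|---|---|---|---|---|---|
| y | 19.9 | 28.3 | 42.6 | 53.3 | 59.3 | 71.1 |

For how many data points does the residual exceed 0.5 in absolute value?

x=20: ŷ = -1 + 1.1·20 = 21; r = 19.9 − 21 = -1.1
x=25: ŷ = -1 + 1.1·25 = 26.5; r = 28.3 − 26.5 = 1.8
x=40: ŷ = -1 + 1.1·40 = 43; r = 42.6 − 43 = -0.4
x=50: ŷ = -1 + 1.1·50 = 54; r = 53.3 − 54 = -0.7
x=55: ŷ = -1 + 1.1·55 = 59.5; r = 59.3 − 59.5 = -0.2
x=65: ŷ = -1 + 1.1·65 = 70.5; r = 71.1 − 70.5 = 0.6
|r| > 0.5: x=20 (|r|=1.1), x=25 (|r|=1.8), x=50 (|r|=0.7), x=65 (|r|=0.6) → 4

4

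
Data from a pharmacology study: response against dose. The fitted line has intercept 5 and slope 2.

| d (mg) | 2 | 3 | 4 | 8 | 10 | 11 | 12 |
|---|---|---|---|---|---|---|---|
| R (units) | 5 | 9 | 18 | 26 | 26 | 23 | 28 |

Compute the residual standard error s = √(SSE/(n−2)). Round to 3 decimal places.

s = 4.195

d=2: R̂ = 5 + 2·2 = 9; e = 5 − 9 = -4
d=3: R̂ = 5 + 2·3 = 11; e = 9 − 11 = -2
d=4: R̂ = 5 + 2·4 = 13; e = 18 − 13 = 5
d=8: R̂ = 5 + 2·8 = 21; e = 26 − 21 = 5
d=10: R̂ = 5 + 2·10 = 25; e = 26 − 25 = 1
d=11: R̂ = 5 + 2·11 = 27; e = 23 − 27 = -4
d=12: R̂ = 5 + 2·12 = 29; e = 28 − 29 = -1
SSE = 16 + 4 + 25 + 25 + 1 + 16 + 1 = 88
s = √(88/5) = √17.6 ≈ 4.195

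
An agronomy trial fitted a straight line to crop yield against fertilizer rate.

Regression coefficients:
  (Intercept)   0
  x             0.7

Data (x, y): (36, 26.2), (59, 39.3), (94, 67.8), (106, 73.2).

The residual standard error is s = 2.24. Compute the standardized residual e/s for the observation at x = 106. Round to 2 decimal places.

ŷ = 0.7·106 = 74.2
e = 73.2 − 74.2 = -1
e/s = -1 / 2.24 = -0.45

-0.45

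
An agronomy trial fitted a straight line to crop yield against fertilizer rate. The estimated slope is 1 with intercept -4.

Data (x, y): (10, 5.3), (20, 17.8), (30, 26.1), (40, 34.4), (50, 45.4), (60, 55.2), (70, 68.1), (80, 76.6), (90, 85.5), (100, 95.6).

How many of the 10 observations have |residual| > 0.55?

x=10: ŷ = -4 + 10 = 6; r = 5.3 − 6 = -0.7
x=20: ŷ = -4 + 20 = 16; r = 17.8 − 16 = 1.8
x=30: ŷ = -4 + 30 = 26; r = 26.1 − 26 = 0.1
x=40: ŷ = -4 + 40 = 36; r = 34.4 − 36 = -1.6
x=50: ŷ = -4 + 50 = 46; r = 45.4 − 46 = -0.6
x=60: ŷ = -4 + 60 = 56; r = 55.2 − 56 = -0.8
x=70: ŷ = -4 + 70 = 66; r = 68.1 − 66 = 2.1
x=80: ŷ = -4 + 80 = 76; r = 76.6 − 76 = 0.6
x=90: ŷ = -4 + 90 = 86; r = 85.5 − 86 = -0.5
x=100: ŷ = -4 + 100 = 96; r = 95.6 − 96 = -0.4
|r| > 0.55: x=10 (|r|=0.7), x=20 (|r|=1.8), x=40 (|r|=1.6), x=50 (|r|=0.6), x=60 (|r|=0.8), x=70 (|r|=2.1), x=80 (|r|=0.6) → 7

7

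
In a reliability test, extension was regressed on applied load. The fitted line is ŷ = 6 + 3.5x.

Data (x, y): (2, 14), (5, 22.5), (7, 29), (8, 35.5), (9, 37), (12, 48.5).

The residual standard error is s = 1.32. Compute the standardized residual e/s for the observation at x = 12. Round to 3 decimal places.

ŷ = 6 + 3.5·12 = 48
e = 48.5 − 48 = 0.5
e/s = 0.5 / 1.32 = 0.379

0.379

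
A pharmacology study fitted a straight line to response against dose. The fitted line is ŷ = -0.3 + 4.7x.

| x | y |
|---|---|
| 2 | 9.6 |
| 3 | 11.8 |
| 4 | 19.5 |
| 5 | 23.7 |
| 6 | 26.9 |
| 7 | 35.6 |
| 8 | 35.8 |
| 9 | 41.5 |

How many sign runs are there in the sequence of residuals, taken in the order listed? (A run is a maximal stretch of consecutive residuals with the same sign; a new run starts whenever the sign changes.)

6 runs

x=2: ŷ = -0.3 + 4.7·2 = 9.1; r = 9.6 − 9.1 = 0.5
x=3: ŷ = -0.3 + 4.7·3 = 13.8; r = 11.8 − 13.8 = -2
x=4: ŷ = -0.3 + 4.7·4 = 18.5; r = 19.5 − 18.5 = 1
x=5: ŷ = -0.3 + 4.7·5 = 23.2; r = 23.7 − 23.2 = 0.5
x=6: ŷ = -0.3 + 4.7·6 = 27.9; r = 26.9 − 27.9 = -1
x=7: ŷ = -0.3 + 4.7·7 = 32.6; r = 35.6 − 32.6 = 3
x=8: ŷ = -0.3 + 4.7·8 = 37.3; r = 35.8 − 37.3 = -1.5
x=9: ŷ = -0.3 + 4.7·9 = 42; r = 41.5 − 42 = -0.5
Signs: + − + + − + − −
Runs: +×1, −×1, +×2, −×1, +×1, −×2 → 6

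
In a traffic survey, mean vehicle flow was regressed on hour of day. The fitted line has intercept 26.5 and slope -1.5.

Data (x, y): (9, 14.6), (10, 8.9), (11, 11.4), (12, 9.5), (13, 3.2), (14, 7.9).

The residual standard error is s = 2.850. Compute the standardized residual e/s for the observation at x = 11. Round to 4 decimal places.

ŷ = 26.5 − 1.5·11 = 10
e = 11.4 − 10 = 1.4
e/s = 1.4 / 2.850 = 0.4912

0.4912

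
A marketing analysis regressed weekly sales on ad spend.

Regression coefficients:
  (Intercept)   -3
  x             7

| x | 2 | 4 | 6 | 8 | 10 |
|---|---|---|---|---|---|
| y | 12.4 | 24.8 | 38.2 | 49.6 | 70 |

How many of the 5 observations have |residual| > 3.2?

x=2: ŷ = -3 + 7·2 = 11; e = 12.4 − 11 = 1.4
x=4: ŷ = -3 + 7·4 = 25; e = 24.8 − 25 = -0.2
x=6: ŷ = -3 + 7·6 = 39; e = 38.2 − 39 = -0.8
x=8: ŷ = -3 + 7·8 = 53; e = 49.6 − 53 = -3.4
x=10: ŷ = -3 + 7·10 = 67; e = 70 − 67 = 3
|e| > 3.2: x=8 (|e|=3.4) → 1

1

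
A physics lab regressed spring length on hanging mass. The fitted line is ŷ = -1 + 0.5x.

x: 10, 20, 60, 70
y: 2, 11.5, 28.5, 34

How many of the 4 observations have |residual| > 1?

x=10: ŷ = -1 + 0.5·10 = 4; e = 2 − 4 = -2
x=20: ŷ = -1 + 0.5·20 = 9; e = 11.5 − 9 = 2.5
x=60: ŷ = -1 + 0.5·60 = 29; e = 28.5 − 29 = -0.5
x=70: ŷ = -1 + 0.5·70 = 34; e = 34 − 34 = 0
|e| > 1: x=10 (|e|=2), x=20 (|e|=2.5) → 2

2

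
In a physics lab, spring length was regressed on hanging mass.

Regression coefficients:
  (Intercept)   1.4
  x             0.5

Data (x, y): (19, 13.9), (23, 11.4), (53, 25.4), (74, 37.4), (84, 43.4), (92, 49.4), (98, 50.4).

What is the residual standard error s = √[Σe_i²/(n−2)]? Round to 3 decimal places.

x=19: ŷ = 1.4 + 0.5·19 = 10.9; e = 13.9 − 10.9 = 3
x=23: ŷ = 1.4 + 0.5·23 = 12.9; e = 11.4 − 12.9 = -1.5
x=53: ŷ = 1.4 + 0.5·53 = 27.9; e = 25.4 − 27.9 = -2.5
x=74: ŷ = 1.4 + 0.5·74 = 38.4; e = 37.4 − 38.4 = -1
x=84: ŷ = 1.4 + 0.5·84 = 43.4; e = 43.4 − 43.4 = 0
x=92: ŷ = 1.4 + 0.5·92 = 47.4; e = 49.4 − 47.4 = 2
x=98: ŷ = 1.4 + 0.5·98 = 50.4; e = 50.4 − 50.4 = 0
SSE = 9 + 2.25 + 6.25 + 1 + 0 + 4 + 0 = 22.5
s = √(22.5/5) = √4.5 ≈ 2.121

s = 2.121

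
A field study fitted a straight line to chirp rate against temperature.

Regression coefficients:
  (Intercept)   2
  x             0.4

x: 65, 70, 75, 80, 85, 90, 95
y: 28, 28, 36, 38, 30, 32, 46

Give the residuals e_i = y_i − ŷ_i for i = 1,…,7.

x=65: ŷ = 2 + 0.4·65 = 28; e = 28 − 28 = 0
x=70: ŷ = 2 + 0.4·70 = 30; e = 28 − 30 = -2
x=75: ŷ = 2 + 0.4·75 = 32; e = 36 − 32 = 4
x=80: ŷ = 2 + 0.4·80 = 34; e = 38 − 34 = 4
x=85: ŷ = 2 + 0.4·85 = 36; e = 30 − 36 = -6
x=90: ŷ = 2 + 0.4·90 = 38; e = 32 − 38 = -6
x=95: ŷ = 2 + 0.4·95 = 40; e = 46 − 40 = 6

0, -2, 4, 4, -6, -6, 6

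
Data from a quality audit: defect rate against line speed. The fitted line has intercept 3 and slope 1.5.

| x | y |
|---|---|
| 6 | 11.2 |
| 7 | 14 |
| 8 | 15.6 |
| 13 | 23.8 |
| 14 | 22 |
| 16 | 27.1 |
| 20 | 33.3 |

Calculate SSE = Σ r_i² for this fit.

x=6: ŷ = 3 + 1.5·6 = 12; r = 11.2 − 12 = -0.8
x=7: ŷ = 3 + 1.5·7 = 13.5; r = 14 − 13.5 = 0.5
x=8: ŷ = 3 + 1.5·8 = 15; r = 15.6 − 15 = 0.6
x=13: ŷ = 3 + 1.5·13 = 22.5; r = 23.8 − 22.5 = 1.3
x=14: ŷ = 3 + 1.5·14 = 24; r = 22 − 24 = -2
x=16: ŷ = 3 + 1.5·16 = 27; r = 27.1 − 27 = 0.1
x=20: ŷ = 3 + 1.5·20 = 33; r = 33.3 − 33 = 0.3
SSE = 0.64 + 0.25 + 0.36 + 1.69 + 4 + 0.01 + 0.09 = 7.04

SSE = 7.04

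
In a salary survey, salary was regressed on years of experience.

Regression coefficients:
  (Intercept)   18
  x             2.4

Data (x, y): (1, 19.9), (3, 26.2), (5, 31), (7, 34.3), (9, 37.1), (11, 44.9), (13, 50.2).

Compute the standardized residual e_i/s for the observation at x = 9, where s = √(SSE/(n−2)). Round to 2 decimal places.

-1.77

x=1: ŷ = 18 + 2.4·1 = 20.4; e = 19.9 − 20.4 = -0.5
x=3: ŷ = 18 + 2.4·3 = 25.2; e = 26.2 − 25.2 = 1
x=5: ŷ = 18 + 2.4·5 = 30; e = 31 − 30 = 1
x=7: ŷ = 18 + 2.4·7 = 34.8; e = 34.3 − 34.8 = -0.5
x=9: ŷ = 18 + 2.4·9 = 39.6; e = 37.1 − 39.6 = -2.5
x=11: ŷ = 18 + 2.4·11 = 44.4; e = 44.9 − 44.4 = 0.5
x=13: ŷ = 18 + 2.4·13 = 49.2; e = 50.2 − 49.2 = 1
SSE = 0.25 + 1 + 1 + 0.25 + 6.25 + 0.25 + 1 = 10
s = √(10/5) = 1.41421
e/s = -2.5 / 1.41421 = -1.77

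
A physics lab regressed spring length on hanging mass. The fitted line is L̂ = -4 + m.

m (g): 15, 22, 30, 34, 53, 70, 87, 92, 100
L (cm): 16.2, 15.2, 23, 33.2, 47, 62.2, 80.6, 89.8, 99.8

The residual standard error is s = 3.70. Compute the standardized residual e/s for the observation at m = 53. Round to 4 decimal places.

-0.5405

L̂ = -4 + 53 = 49
e = 47 − 49 = -2
e/s = -2 / 3.70 = -0.5405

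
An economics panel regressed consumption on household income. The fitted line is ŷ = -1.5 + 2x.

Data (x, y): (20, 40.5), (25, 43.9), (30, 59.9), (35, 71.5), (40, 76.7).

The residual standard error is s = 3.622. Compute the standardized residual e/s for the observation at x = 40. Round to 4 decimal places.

ŷ = -1.5 + 2·40 = 78.5
e = 76.7 − 78.5 = -1.8
e/s = -1.8 / 3.622 = -0.4970

-0.4970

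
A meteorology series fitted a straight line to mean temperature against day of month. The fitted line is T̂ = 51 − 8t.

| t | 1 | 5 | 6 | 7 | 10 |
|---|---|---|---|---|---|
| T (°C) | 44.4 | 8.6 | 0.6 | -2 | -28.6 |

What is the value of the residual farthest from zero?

e = 3

t=1: T̂ = 51 − 8·1 = 43; e = 44.4 − 43 = 1.4
t=5: T̂ = 51 − 8·5 = 11; e = 8.6 − 11 = -2.4
t=6: T̂ = 51 − 8·6 = 3; e = 0.6 − 3 = -2.4
t=7: T̂ = 51 − 8·7 = -5; e = -2 − (-5) = 3
t=10: T̂ = 51 − 8·10 = -29; e = -28.6 − (-29) = 0.4
Largest |e| is 3 at t = 7, residual 3.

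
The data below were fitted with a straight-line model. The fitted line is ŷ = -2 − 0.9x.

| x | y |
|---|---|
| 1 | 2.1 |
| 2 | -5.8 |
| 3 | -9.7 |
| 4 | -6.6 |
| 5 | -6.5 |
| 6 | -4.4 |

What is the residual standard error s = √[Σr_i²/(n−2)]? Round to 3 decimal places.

s = 4.000

x=1: ŷ = -2 − 0.9·1 = -2.9; r = 2.1 − (-2.9) = 5
x=2: ŷ = -2 − 0.9·2 = -3.8; r = -5.8 − (-3.8) = -2
x=3: ŷ = -2 − 0.9·3 = -4.7; r = -9.7 − (-4.7) = -5
x=4: ŷ = -2 − 0.9·4 = -5.6; r = -6.6 − (-5.6) = -1
x=5: ŷ = -2 − 0.9·5 = -6.5; r = -6.5 − (-6.5) = 0
x=6: ŷ = -2 − 0.9·6 = -7.4; r = -4.4 − (-7.4) = 3
SSE = 25 + 4 + 25 + 1 + 0 + 9 = 64
s = √(64/4) = √16 ≈ 4.000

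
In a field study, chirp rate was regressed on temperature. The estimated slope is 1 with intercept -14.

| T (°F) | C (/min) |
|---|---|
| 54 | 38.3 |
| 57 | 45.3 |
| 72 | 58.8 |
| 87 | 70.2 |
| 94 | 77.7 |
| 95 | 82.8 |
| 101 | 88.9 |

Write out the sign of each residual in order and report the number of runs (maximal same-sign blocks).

4 runs

T=54: ŷ = -14 + 54 = 40; r = 38.3 − 40 = -1.7
T=57: ŷ = -14 + 57 = 43; r = 45.3 − 43 = 2.3
T=72: ŷ = -14 + 72 = 58; r = 58.8 − 58 = 0.8
T=87: ŷ = -14 + 87 = 73; r = 70.2 − 73 = -2.8
T=94: ŷ = -14 + 94 = 80; r = 77.7 − 80 = -2.3
T=95: ŷ = -14 + 95 = 81; r = 82.8 − 81 = 1.8
T=101: ŷ = -14 + 101 = 87; r = 88.9 − 87 = 1.9
Signs: − + + − − + +
Runs: −×1, +×2, −×2, +×2 → 4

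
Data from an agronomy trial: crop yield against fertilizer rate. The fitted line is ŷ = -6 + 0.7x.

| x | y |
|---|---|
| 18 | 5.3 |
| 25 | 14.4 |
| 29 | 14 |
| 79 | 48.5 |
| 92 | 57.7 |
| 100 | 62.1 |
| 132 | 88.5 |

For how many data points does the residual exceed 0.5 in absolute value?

x=18: ŷ = -6 + 0.7·18 = 6.6; r = 5.3 − 6.6 = -1.3
x=25: ŷ = -6 + 0.7·25 = 11.5; r = 14.4 − 11.5 = 2.9
x=29: ŷ = -6 + 0.7·29 = 14.3; r = 14 − 14.3 = -0.3
x=79: ŷ = -6 + 0.7·79 = 49.3; r = 48.5 − 49.3 = -0.8
x=92: ŷ = -6 + 0.7·92 = 58.4; r = 57.7 − 58.4 = -0.7
x=100: ŷ = -6 + 0.7·100 = 64; r = 62.1 − 64 = -1.9
x=132: ŷ = -6 + 0.7·132 = 86.4; r = 88.5 − 86.4 = 2.1
|r| > 0.5: x=18 (|r|=1.3), x=25 (|r|=2.9), x=79 (|r|=0.8), x=92 (|r|=0.7), x=100 (|r|=1.9), x=132 (|r|=2.1) → 6

6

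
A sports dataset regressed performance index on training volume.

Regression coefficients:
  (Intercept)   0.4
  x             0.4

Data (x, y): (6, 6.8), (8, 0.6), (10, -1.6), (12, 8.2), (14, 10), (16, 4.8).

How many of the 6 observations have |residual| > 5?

x=6: ŷ = 0.4 + 0.4·6 = 2.8; r = 6.8 − 2.8 = 4
x=8: ŷ = 0.4 + 0.4·8 = 3.6; r = 0.6 − 3.6 = -3
x=10: ŷ = 0.4 + 0.4·10 = 4.4; r = -1.6 − 4.4 = -6
x=12: ŷ = 0.4 + 0.4·12 = 5.2; r = 8.2 − 5.2 = 3
x=14: ŷ = 0.4 + 0.4·14 = 6; r = 10 − 6 = 4
x=16: ŷ = 0.4 + 0.4·16 = 6.8; r = 4.8 − 6.8 = -2
|r| > 5: x=10 (|r|=6) → 1

1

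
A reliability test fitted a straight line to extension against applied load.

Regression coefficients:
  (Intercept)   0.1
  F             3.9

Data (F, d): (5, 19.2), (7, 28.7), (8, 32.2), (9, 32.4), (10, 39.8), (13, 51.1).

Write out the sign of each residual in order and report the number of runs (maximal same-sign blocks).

4 runs

F=5: ŷ = 0.1 + 3.9·5 = 19.6; e = 19.2 − 19.6 = -0.4
F=7: ŷ = 0.1 + 3.9·7 = 27.4; e = 28.7 − 27.4 = 1.3
F=8: ŷ = 0.1 + 3.9·8 = 31.3; e = 32.2 − 31.3 = 0.9
F=9: ŷ = 0.1 + 3.9·9 = 35.2; e = 32.4 − 35.2 = -2.8
F=10: ŷ = 0.1 + 3.9·10 = 39.1; e = 39.8 − 39.1 = 0.7
F=13: ŷ = 0.1 + 3.9·13 = 50.8; e = 51.1 − 50.8 = 0.3
Signs: − + + − + +
Runs: −×1, +×2, −×1, +×2 → 4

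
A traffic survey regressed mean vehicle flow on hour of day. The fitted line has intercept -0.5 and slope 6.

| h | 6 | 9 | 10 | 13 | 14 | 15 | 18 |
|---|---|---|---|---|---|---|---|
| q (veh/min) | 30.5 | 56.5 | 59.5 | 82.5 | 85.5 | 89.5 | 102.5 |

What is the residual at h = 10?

r = 0

ŷ = -0.5 + 6·10 = 59.5
r = 59.5 − 59.5 = 0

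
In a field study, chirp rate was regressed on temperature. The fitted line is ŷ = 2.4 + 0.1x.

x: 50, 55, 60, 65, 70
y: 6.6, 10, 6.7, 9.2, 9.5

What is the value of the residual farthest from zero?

r = 2.1

x=50: ŷ = 2.4 + 0.1·50 = 7.4; r = 6.6 − 7.4 = -0.8
x=55: ŷ = 2.4 + 0.1·55 = 7.9; r = 10 − 7.9 = 2.1
x=60: ŷ = 2.4 + 0.1·60 = 8.4; r = 6.7 − 8.4 = -1.7
x=65: ŷ = 2.4 + 0.1·65 = 8.9; r = 9.2 − 8.9 = 0.3
x=70: ŷ = 2.4 + 0.1·70 = 9.4; r = 9.5 − 9.4 = 0.1
Largest |r| is 2.1 at x = 55, residual 2.1.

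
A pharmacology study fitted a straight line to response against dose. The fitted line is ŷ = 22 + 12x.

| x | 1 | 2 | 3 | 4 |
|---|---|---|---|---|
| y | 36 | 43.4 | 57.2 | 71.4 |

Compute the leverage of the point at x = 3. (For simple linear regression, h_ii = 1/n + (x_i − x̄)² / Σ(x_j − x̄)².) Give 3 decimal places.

x̄ = (1 + 2 + 3 + 4)/4 = 2.5
Σ(x − x̄)² = 2.25 + 0.25 + 0.25 + 2.25 = 5
h = 1/4 + (0.5)²/5 = 0.25 + 0.05 = 0.300

h = 0.300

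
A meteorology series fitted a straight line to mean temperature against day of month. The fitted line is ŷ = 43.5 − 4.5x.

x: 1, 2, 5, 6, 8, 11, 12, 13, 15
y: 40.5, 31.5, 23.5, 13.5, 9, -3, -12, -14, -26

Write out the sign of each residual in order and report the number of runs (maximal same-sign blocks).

x=1: ŷ = 43.5 − 4.5·1 = 39; r = 40.5 − 39 = 1.5
x=2: ŷ = 43.5 − 4.5·2 = 34.5; r = 31.5 − 34.5 = -3
x=5: ŷ = 43.5 − 4.5·5 = 21; r = 23.5 − 21 = 2.5
x=6: ŷ = 43.5 − 4.5·6 = 16.5; r = 13.5 − 16.5 = -3
x=8: ŷ = 43.5 − 4.5·8 = 7.5; r = 9 − 7.5 = 1.5
x=11: ŷ = 43.5 − 4.5·11 = -6; r = -3 − (-6) = 3
x=12: ŷ = 43.5 − 4.5·12 = -10.5; r = -12 − (-10.5) = -1.5
x=13: ŷ = 43.5 − 4.5·13 = -15; r = -14 − (-15) = 1
x=15: ŷ = 43.5 − 4.5·15 = -24; r = -26 − (-24) = -2
Signs: + − + − + + − + −
Runs: +×1, −×1, +×1, −×1, +×2, −×1, +×1, −×1 → 8

8 runs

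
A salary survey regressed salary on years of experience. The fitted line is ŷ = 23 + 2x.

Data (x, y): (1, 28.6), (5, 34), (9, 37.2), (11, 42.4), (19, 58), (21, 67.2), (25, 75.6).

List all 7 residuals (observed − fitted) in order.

3.6, 1, -3.8, -2.6, -3, 2.2, 2.6

x=1: ŷ = 23 + 2·1 = 25; r = 28.6 − 25 = 3.6
x=5: ŷ = 23 + 2·5 = 33; r = 34 − 33 = 1
x=9: ŷ = 23 + 2·9 = 41; r = 37.2 − 41 = -3.8
x=11: ŷ = 23 + 2·11 = 45; r = 42.4 − 45 = -2.6
x=19: ŷ = 23 + 2·19 = 61; r = 58 − 61 = -3
x=21: ŷ = 23 + 2·21 = 65; r = 67.2 − 65 = 2.2
x=25: ŷ = 23 + 2·25 = 73; r = 75.6 − 73 = 2.6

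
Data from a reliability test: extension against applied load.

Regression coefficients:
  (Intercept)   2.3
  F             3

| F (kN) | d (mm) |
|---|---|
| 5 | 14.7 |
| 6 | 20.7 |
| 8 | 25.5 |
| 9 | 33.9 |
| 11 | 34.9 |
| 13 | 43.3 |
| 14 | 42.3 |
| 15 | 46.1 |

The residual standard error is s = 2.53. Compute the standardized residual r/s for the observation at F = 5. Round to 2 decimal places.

-1.03

d̂ = 2.3 + 3·5 = 17.3
r = 14.7 − 17.3 = -2.6
r/s = -2.6 / 2.53 = -1.03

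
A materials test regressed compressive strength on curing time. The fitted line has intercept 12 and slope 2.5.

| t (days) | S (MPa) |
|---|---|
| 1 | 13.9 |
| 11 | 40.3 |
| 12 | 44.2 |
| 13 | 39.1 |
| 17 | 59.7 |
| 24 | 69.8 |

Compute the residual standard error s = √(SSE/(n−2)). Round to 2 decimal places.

t=1: Ŝ = 12 + 2.5·1 = 14.5; e = 13.9 − 14.5 = -0.6
t=11: Ŝ = 12 + 2.5·11 = 39.5; e = 40.3 − 39.5 = 0.8
t=12: Ŝ = 12 + 2.5·12 = 42; e = 44.2 − 42 = 2.2
t=13: Ŝ = 12 + 2.5·13 = 44.5; e = 39.1 − 44.5 = -5.4
t=17: Ŝ = 12 + 2.5·17 = 54.5; e = 59.7 − 54.5 = 5.2
t=24: Ŝ = 12 + 2.5·24 = 72; e = 69.8 − 72 = -2.2
SSE = 0.36 + 0.64 + 4.84 + 29.16 + 27.04 + 4.84 = 66.88
s = √(66.88/4) = √16.72 ≈ 4.09

s = 4.09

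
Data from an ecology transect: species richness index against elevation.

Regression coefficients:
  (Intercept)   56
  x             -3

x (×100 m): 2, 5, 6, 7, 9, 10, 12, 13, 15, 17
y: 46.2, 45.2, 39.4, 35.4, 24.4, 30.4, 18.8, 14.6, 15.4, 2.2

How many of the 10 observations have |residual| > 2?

x=2: ŷ = 56 − 3·2 = 50; e = 46.2 − 50 = -3.8
x=5: ŷ = 56 − 3·5 = 41; e = 45.2 − 41 = 4.2
x=6: ŷ = 56 − 3·6 = 38; e = 39.4 − 38 = 1.4
x=7: ŷ = 56 − 3·7 = 35; e = 35.4 − 35 = 0.4
x=9: ŷ = 56 − 3·9 = 29; e = 24.4 − 29 = -4.6
x=10: ŷ = 56 − 3·10 = 26; e = 30.4 − 26 = 4.4
x=12: ŷ = 56 − 3·12 = 20; e = 18.8 − 20 = -1.2
x=13: ŷ = 56 − 3·13 = 17; e = 14.6 − 17 = -2.4
x=15: ŷ = 56 − 3·15 = 11; e = 15.4 − 11 = 4.4
x=17: ŷ = 56 − 3·17 = 5; e = 2.2 − 5 = -2.8
|e| > 2: x=2 (|e|=3.8), x=5 (|e|=4.2), x=9 (|e|=4.6), x=10 (|e|=4.4), x=13 (|e|=2.4), x=15 (|e|=4.4), x=17 (|e|=2.8) → 7

7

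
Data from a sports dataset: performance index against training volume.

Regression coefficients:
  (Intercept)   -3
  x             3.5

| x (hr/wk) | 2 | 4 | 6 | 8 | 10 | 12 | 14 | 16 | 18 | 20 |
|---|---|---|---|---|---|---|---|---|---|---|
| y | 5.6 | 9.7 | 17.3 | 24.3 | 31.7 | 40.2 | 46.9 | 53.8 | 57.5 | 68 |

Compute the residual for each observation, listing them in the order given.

1.6, -1.3, -0.7, -0.7, -0.3, 1.2, 0.9, 0.8, -2.5, 1

x=2: ŷ = -3 + 3.5·2 = 4; r = 5.6 − 4 = 1.6
x=4: ŷ = -3 + 3.5·4 = 11; r = 9.7 − 11 = -1.3
x=6: ŷ = -3 + 3.5·6 = 18; r = 17.3 − 18 = -0.7
x=8: ŷ = -3 + 3.5·8 = 25; r = 24.3 − 25 = -0.7
x=10: ŷ = -3 + 3.5·10 = 32; r = 31.7 − 32 = -0.3
x=12: ŷ = -3 + 3.5·12 = 39; r = 40.2 − 39 = 1.2
x=14: ŷ = -3 + 3.5·14 = 46; r = 46.9 − 46 = 0.9
x=16: ŷ = -3 + 3.5·16 = 53; r = 53.8 − 53 = 0.8
x=18: ŷ = -3 + 3.5·18 = 60; r = 57.5 − 60 = -2.5
x=20: ŷ = -3 + 3.5·20 = 67; r = 68 − 67 = 1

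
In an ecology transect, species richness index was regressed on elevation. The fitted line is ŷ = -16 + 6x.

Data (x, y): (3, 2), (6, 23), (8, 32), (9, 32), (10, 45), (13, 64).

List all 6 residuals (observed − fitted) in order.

x=3: ŷ = -16 + 6·3 = 2; r = 2 − 2 = 0
x=6: ŷ = -16 + 6·6 = 20; r = 23 − 20 = 3
x=8: ŷ = -16 + 6·8 = 32; r = 32 − 32 = 0
x=9: ŷ = -16 + 6·9 = 38; r = 32 − 38 = -6
x=10: ŷ = -16 + 6·10 = 44; r = 45 − 44 = 1
x=13: ŷ = -16 + 6·13 = 62; r = 64 − 62 = 2

0, 3, 0, -6, 1, 2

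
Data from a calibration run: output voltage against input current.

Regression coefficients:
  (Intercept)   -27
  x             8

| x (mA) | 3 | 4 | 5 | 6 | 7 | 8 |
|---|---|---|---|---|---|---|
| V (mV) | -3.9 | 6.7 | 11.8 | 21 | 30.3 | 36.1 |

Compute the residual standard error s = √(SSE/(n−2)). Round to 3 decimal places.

s = 1.382

x=3: ŷ = -27 + 8·3 = -3; r = -3.9 − (-3) = -0.9
x=4: ŷ = -27 + 8·4 = 5; r = 6.7 − 5 = 1.7
x=5: ŷ = -27 + 8·5 = 13; r = 11.8 − 13 = -1.2
x=6: ŷ = -27 + 8·6 = 21; r = 21 − 21 = 0
x=7: ŷ = -27 + 8·7 = 29; r = 30.3 − 29 = 1.3
x=8: ŷ = -27 + 8·8 = 37; r = 36.1 − 37 = -0.9
SSE = 0.81 + 2.89 + 1.44 + 0 + 1.69 + 0.81 = 7.64
s = √(7.64/4) = √1.91 ≈ 1.382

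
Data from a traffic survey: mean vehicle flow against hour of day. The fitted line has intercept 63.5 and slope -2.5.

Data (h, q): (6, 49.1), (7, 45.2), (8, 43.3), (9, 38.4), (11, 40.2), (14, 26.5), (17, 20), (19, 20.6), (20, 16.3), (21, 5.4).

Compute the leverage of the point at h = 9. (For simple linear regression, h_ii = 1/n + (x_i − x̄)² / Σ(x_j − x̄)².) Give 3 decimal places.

h = 0.160

h̄ = (6 + 7 + 8 + 9 + 11 + 14 + 17 + 19 + 20 + 21)/10 = 13.2
Σ(h − h̄)² = 51.84 + 38.44 + 27.04 + 17.64 + 4.84 + 0.64 + 14.44 + 33.64 + 46.24 + 60.84 = 295.6
h = 1/10 + (-4.2)²/295.6 = 0.1 + 0.0596752 = 0.160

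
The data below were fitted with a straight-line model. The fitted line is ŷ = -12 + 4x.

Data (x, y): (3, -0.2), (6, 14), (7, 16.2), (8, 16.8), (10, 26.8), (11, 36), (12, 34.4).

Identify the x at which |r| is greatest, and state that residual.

x=3: ŷ = -12 + 4·3 = 0; r = -0.2 − 0 = -0.2
x=6: ŷ = -12 + 4·6 = 12; r = 14 − 12 = 2
x=7: ŷ = -12 + 4·7 = 16; r = 16.2 − 16 = 0.2
x=8: ŷ = -12 + 4·8 = 20; r = 16.8 − 20 = -3.2
x=10: ŷ = -12 + 4·10 = 28; r = 26.8 − 28 = -1.2
x=11: ŷ = -12 + 4·11 = 32; r = 36 − 32 = 4
x=12: ŷ = -12 + 4·12 = 36; r = 34.4 − 36 = -1.6
Largest |r| is 4 at x = 11, residual 4.

x = 11, r = 4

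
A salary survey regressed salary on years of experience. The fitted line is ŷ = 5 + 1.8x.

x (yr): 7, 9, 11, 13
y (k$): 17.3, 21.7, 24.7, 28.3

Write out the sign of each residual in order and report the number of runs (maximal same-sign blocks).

x=7: ŷ = 5 + 1.8·7 = 17.6; e = 17.3 − 17.6 = -0.3
x=9: ŷ = 5 + 1.8·9 = 21.2; e = 21.7 − 21.2 = 0.5
x=11: ŷ = 5 + 1.8·11 = 24.8; e = 24.7 − 24.8 = -0.1
x=13: ŷ = 5 + 1.8·13 = 28.4; e = 28.3 − 28.4 = -0.1
Signs: − + − −
Runs: −×1, +×1, −×2 → 3

3 runs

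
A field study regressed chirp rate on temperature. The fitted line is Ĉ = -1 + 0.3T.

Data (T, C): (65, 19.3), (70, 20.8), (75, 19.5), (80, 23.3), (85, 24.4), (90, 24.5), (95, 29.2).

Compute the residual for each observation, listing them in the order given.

T=65: Ĉ = -1 + 0.3·65 = 18.5; r = 19.3 − 18.5 = 0.8
T=70: Ĉ = -1 + 0.3·70 = 20; r = 20.8 − 20 = 0.8
T=75: Ĉ = -1 + 0.3·75 = 21.5; r = 19.5 − 21.5 = -2
T=80: Ĉ = -1 + 0.3·80 = 23; r = 23.3 − 23 = 0.3
T=85: Ĉ = -1 + 0.3·85 = 24.5; r = 24.4 − 24.5 = -0.1
T=90: Ĉ = -1 + 0.3·90 = 26; r = 24.5 − 26 = -1.5
T=95: Ĉ = -1 + 0.3·95 = 27.5; r = 29.2 − 27.5 = 1.7

0.8, 0.8, -2, 0.3, -0.1, -1.5, 1.7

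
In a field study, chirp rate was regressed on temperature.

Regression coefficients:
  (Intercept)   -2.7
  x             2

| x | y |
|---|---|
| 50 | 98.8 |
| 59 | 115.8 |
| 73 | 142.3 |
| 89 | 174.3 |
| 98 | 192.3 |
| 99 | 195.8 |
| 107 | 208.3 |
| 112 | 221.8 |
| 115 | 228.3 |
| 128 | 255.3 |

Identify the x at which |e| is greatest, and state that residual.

x = 107, e = -3

x=50: ŷ = -2.7 + 2·50 = 97.3; e = 98.8 − 97.3 = 1.5
x=59: ŷ = -2.7 + 2·59 = 115.3; e = 115.8 − 115.3 = 0.5
x=73: ŷ = -2.7 + 2·73 = 143.3; e = 142.3 − 143.3 = -1
x=89: ŷ = -2.7 + 2·89 = 175.3; e = 174.3 − 175.3 = -1
x=98: ŷ = -2.7 + 2·98 = 193.3; e = 192.3 − 193.3 = -1
x=99: ŷ = -2.7 + 2·99 = 195.3; e = 195.8 − 195.3 = 0.5
x=107: ŷ = -2.7 + 2·107 = 211.3; e = 208.3 − 211.3 = -3
x=112: ŷ = -2.7 + 2·112 = 221.3; e = 221.8 − 221.3 = 0.5
x=115: ŷ = -2.7 + 2·115 = 227.3; e = 228.3 − 227.3 = 1
x=128: ŷ = -2.7 + 2·128 = 253.3; e = 255.3 − 253.3 = 2
Largest |e| is 3 at x = 107, residual -3.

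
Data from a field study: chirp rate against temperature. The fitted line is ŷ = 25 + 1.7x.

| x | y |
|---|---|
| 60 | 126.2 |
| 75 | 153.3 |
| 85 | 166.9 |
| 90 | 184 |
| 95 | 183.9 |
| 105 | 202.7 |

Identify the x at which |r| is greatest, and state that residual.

x=60: ŷ = 25 + 1.7·60 = 127; r = 126.2 − 127 = -0.8
x=75: ŷ = 25 + 1.7·75 = 152.5; r = 153.3 − 152.5 = 0.8
x=85: ŷ = 25 + 1.7·85 = 169.5; r = 166.9 − 169.5 = -2.6
x=90: ŷ = 25 + 1.7·90 = 178; r = 184 − 178 = 6
x=95: ŷ = 25 + 1.7·95 = 186.5; r = 183.9 − 186.5 = -2.6
x=105: ŷ = 25 + 1.7·105 = 203.5; r = 202.7 − 203.5 = -0.8
Largest |r| is 6 at x = 90, residual 6.

x = 90, r = 6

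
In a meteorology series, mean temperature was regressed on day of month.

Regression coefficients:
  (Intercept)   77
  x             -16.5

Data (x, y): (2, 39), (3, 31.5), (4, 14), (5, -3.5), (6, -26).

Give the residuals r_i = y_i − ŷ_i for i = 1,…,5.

x=2: ŷ = 77 − 16.5·2 = 44; r = 39 − 44 = -5
x=3: ŷ = 77 − 16.5·3 = 27.5; r = 31.5 − 27.5 = 4
x=4: ŷ = 77 − 16.5·4 = 11; r = 14 − 11 = 3
x=5: ŷ = 77 − 16.5·5 = -5.5; r = -3.5 − (-5.5) = 2
x=6: ŷ = 77 − 16.5·6 = -22; r = -26 − (-22) = -4

-5, 4, 3, 2, -4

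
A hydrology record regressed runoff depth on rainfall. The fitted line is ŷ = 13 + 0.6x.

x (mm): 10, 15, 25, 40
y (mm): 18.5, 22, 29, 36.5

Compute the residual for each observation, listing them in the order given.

-0.5, 0, 1, -0.5

x=10: ŷ = 13 + 0.6·10 = 19; e = 18.5 − 19 = -0.5
x=15: ŷ = 13 + 0.6·15 = 22; e = 22 − 22 = 0
x=25: ŷ = 13 + 0.6·25 = 28; e = 29 − 28 = 1
x=40: ŷ = 13 + 0.6·40 = 37; e = 36.5 − 37 = -0.5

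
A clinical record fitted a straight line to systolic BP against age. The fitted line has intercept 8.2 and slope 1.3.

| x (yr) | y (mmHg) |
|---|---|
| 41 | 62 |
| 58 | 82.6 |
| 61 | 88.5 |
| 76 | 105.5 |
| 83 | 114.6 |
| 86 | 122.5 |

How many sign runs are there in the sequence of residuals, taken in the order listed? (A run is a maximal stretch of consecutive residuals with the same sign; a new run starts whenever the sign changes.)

x=41: ŷ = 8.2 + 1.3·41 = 61.5; e = 62 − 61.5 = 0.5
x=58: ŷ = 8.2 + 1.3·58 = 83.6; e = 82.6 − 83.6 = -1
x=61: ŷ = 8.2 + 1.3·61 = 87.5; e = 88.5 − 87.5 = 1
x=76: ŷ = 8.2 + 1.3·76 = 107; e = 105.5 − 107 = -1.5
x=83: ŷ = 8.2 + 1.3·83 = 116.1; e = 114.6 − 116.1 = -1.5
x=86: ŷ = 8.2 + 1.3·86 = 120; e = 122.5 − 120 = 2.5
Signs: + − + − − +
Runs: +×1, −×1, +×1, −×2, +×1 → 5

5 runs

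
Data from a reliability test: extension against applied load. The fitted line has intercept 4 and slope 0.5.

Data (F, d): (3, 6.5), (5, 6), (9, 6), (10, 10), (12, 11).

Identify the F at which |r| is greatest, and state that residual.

F=3: ŷ = 4 + 0.5·3 = 5.5; r = 6.5 − 5.5 = 1
F=5: ŷ = 4 + 0.5·5 = 6.5; r = 6 − 6.5 = -0.5
F=9: ŷ = 4 + 0.5·9 = 8.5; r = 6 − 8.5 = -2.5
F=10: ŷ = 4 + 0.5·10 = 9; r = 10 − 9 = 1
F=12: ŷ = 4 + 0.5·12 = 10; r = 11 − 10 = 1
Largest |r| is 2.5 at F = 9, residual -2.5.

F = 9, r = -2.5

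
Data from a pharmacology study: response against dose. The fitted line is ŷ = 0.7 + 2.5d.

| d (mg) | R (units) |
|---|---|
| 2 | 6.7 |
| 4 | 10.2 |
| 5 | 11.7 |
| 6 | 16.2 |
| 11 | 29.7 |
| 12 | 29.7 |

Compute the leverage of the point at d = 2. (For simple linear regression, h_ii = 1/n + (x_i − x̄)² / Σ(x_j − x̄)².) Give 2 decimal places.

d̄ = (2 + 4 + 5 + 6 + 11 + 12)/6 = 6.66667
Σ(d − d̄)² = 21.7778 + 7.11111 + 2.77778 + 0.444444 + 18.7778 + 28.4444 = 79.3333
h = 1/6 + (-4.66667)²/79.3333 = 0.166667 + 0.27451 = 0.44

h = 0.44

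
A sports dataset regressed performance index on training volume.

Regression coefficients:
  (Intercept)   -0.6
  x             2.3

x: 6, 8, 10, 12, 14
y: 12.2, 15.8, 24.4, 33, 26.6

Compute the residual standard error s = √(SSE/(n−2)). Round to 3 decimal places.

s = 4.830

x=6: ŷ = -0.6 + 2.3·6 = 13.2; e = 12.2 − 13.2 = -1
x=8: ŷ = -0.6 + 2.3·8 = 17.8; e = 15.8 − 17.8 = -2
x=10: ŷ = -0.6 + 2.3·10 = 22.4; e = 24.4 − 22.4 = 2
x=12: ŷ = -0.6 + 2.3·12 = 27; e = 33 − 27 = 6
x=14: ŷ = -0.6 + 2.3·14 = 31.6; e = 26.6 − 31.6 = -5
SSE = 1 + 4 + 4 + 36 + 25 = 70
s = √(70/3) = √23.3333 ≈ 4.830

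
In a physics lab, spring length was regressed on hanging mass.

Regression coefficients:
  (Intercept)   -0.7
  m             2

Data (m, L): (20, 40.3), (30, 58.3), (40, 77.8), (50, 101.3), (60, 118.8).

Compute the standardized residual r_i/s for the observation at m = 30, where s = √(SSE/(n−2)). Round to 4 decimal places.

m=20: ŷ = -0.7 + 2·20 = 39.3; r = 40.3 − 39.3 = 1
m=30: ŷ = -0.7 + 2·30 = 59.3; r = 58.3 − 59.3 = -1
m=40: ŷ = -0.7 + 2·40 = 79.3; r = 77.8 − 79.3 = -1.5
m=50: ŷ = -0.7 + 2·50 = 99.3; r = 101.3 − 99.3 = 2
m=60: ŷ = -0.7 + 2·60 = 119.3; r = 118.8 − 119.3 = -0.5
SSE = 1 + 1 + 2.25 + 4 + 0.25 = 8.5
s = √(8.5/3) = 1.68325
r/s = -1 / 1.68325 = -0.5941

-0.5941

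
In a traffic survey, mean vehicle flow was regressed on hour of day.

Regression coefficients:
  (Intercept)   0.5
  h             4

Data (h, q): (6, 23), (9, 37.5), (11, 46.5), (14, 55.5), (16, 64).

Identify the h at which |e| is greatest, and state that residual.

h = 11, e = 2

h=6: q̂ = 0.5 + 4·6 = 24.5; e = 23 − 24.5 = -1.5
h=9: q̂ = 0.5 + 4·9 = 36.5; e = 37.5 − 36.5 = 1
h=11: q̂ = 0.5 + 4·11 = 44.5; e = 46.5 − 44.5 = 2
h=14: q̂ = 0.5 + 4·14 = 56.5; e = 55.5 − 56.5 = -1
h=16: q̂ = 0.5 + 4·16 = 64.5; e = 64 − 64.5 = -0.5
Largest |e| is 2 at h = 11, residual 2.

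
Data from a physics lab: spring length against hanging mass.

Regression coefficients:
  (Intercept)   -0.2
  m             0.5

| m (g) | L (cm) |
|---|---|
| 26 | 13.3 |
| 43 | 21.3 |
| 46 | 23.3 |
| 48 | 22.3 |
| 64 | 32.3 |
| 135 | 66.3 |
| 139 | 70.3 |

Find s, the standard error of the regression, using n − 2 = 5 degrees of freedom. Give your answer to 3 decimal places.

s = 1.000

m=26: L̂ = -0.2 + 0.5·26 = 12.8; e = 13.3 − 12.8 = 0.5
m=43: L̂ = -0.2 + 0.5·43 = 21.3; e = 21.3 − 21.3 = 0
m=46: L̂ = -0.2 + 0.5·46 = 22.8; e = 23.3 − 22.8 = 0.5
m=48: L̂ = -0.2 + 0.5·48 = 23.8; e = 22.3 − 23.8 = -1.5
m=64: L̂ = -0.2 + 0.5·64 = 31.8; e = 32.3 − 31.8 = 0.5
m=135: L̂ = -0.2 + 0.5·135 = 67.3; e = 66.3 − 67.3 = -1
m=139: L̂ = -0.2 + 0.5·139 = 69.3; e = 70.3 − 69.3 = 1
SSE = 0.25 + 0 + 0.25 + 2.25 + 0.25 + 1 + 1 = 5
s = √(5/5) = √1 ≈ 1.000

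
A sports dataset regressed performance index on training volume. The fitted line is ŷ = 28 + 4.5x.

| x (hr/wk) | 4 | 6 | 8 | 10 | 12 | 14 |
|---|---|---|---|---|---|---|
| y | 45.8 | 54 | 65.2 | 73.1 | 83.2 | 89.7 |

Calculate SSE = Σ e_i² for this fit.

SSE = 5.62

x=4: ŷ = 28 + 4.5·4 = 46; e = 45.8 − 46 = -0.2
x=6: ŷ = 28 + 4.5·6 = 55; e = 54 − 55 = -1
x=8: ŷ = 28 + 4.5·8 = 64; e = 65.2 − 64 = 1.2
x=10: ŷ = 28 + 4.5·10 = 73; e = 73.1 − 73 = 0.1
x=12: ŷ = 28 + 4.5·12 = 82; e = 83.2 − 82 = 1.2
x=14: ŷ = 28 + 4.5·14 = 91; e = 89.7 − 91 = -1.3
SSE = 0.04 + 1 + 1.44 + 0.01 + 1.44 + 1.69 = 5.62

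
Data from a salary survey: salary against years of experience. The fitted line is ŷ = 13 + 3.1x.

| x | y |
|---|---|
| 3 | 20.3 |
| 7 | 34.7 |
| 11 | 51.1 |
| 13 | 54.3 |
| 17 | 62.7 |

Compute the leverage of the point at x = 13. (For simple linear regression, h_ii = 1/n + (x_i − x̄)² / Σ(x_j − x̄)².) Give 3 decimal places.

x̄ = (3 + 7 + 11 + 13 + 17)/5 = 10.2
Σ(x − x̄)² = 51.84 + 10.24 + 0.64 + 7.84 + 46.24 = 116.8
h = 1/5 + (2.8)²/116.8 = 0.2 + 0.0671233 = 0.267

h = 0.267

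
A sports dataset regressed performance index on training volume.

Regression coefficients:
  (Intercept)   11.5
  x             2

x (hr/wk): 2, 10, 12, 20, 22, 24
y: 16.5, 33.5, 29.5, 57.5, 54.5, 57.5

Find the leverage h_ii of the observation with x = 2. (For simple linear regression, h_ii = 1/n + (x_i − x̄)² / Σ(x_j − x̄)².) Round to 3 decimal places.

h = 0.639

x̄ = (2 + 10 + 12 + 20 + 22 + 24)/6 = 15
Σ(x − x̄)² = 169 + 25 + 9 + 25 + 49 + 81 = 358
h = 1/6 + (-13)²/358 = 0.166667 + 0.472067 = 0.639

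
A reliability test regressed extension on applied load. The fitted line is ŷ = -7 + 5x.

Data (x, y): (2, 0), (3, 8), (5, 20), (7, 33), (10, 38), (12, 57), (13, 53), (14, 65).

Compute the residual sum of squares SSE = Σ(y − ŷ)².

x=2: ŷ = -7 + 5·2 = 3; e = 0 − 3 = -3
x=3: ŷ = -7 + 5·3 = 8; e = 8 − 8 = 0
x=5: ŷ = -7 + 5·5 = 18; e = 20 − 18 = 2
x=7: ŷ = -7 + 5·7 = 28; e = 33 − 28 = 5
x=10: ŷ = -7 + 5·10 = 43; e = 38 − 43 = -5
x=12: ŷ = -7 + 5·12 = 53; e = 57 − 53 = 4
x=13: ŷ = -7 + 5·13 = 58; e = 53 − 58 = -5
x=14: ŷ = -7 + 5·14 = 63; e = 65 − 63 = 2
SSE = 9 + 0 + 4 + 25 + 25 + 16 + 25 + 4 = 108

SSE = 108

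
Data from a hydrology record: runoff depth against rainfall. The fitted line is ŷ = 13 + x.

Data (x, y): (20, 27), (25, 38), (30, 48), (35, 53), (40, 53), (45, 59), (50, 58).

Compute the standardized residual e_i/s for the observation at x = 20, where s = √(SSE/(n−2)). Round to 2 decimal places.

-1.27

x=20: ŷ = 13 + 20 = 33; e = 27 − 33 = -6
x=25: ŷ = 13 + 25 = 38; e = 38 − 38 = 0
x=30: ŷ = 13 + 30 = 43; e = 48 − 43 = 5
x=35: ŷ = 13 + 35 = 48; e = 53 − 48 = 5
x=40: ŷ = 13 + 40 = 53; e = 53 − 53 = 0
x=45: ŷ = 13 + 45 = 58; e = 59 − 58 = 1
x=50: ŷ = 13 + 50 = 63; e = 58 − 63 = -5
SSE = 36 + 0 + 25 + 25 + 0 + 1 + 25 = 112
s = √(112/5) = 4.73286
e/s = -6 / 4.73286 = -1.27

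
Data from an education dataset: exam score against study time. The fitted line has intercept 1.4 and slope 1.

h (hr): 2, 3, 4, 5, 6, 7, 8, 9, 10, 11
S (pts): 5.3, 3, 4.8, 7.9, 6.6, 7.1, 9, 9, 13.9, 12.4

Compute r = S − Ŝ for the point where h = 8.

Ŝ = 1.4 + 8 = 9.4
r = 9 − 9.4 = -0.4

r = -0.4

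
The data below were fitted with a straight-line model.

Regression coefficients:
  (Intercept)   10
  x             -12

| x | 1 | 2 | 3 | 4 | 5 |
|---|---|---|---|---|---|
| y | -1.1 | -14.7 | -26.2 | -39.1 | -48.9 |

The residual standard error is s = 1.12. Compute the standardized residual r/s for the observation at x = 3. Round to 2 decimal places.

ŷ = 10 − 12·3 = -26
r = -26.2 − (-26) = -0.2
r/s = -0.2 / 1.12 = -0.18

-0.18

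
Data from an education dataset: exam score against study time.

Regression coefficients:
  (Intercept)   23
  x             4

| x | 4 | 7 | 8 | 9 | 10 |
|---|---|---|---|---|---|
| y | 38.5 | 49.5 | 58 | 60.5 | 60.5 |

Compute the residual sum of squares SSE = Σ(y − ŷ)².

x=4: ŷ = 23 + 4·4 = 39; r = 38.5 − 39 = -0.5
x=7: ŷ = 23 + 4·7 = 51; r = 49.5 − 51 = -1.5
x=8: ŷ = 23 + 4·8 = 55; r = 58 − 55 = 3
x=9: ŷ = 23 + 4·9 = 59; r = 60.5 − 59 = 1.5
x=10: ŷ = 23 + 4·10 = 63; r = 60.5 − 63 = -2.5
SSE = 0.25 + 2.25 + 9 + 2.25 + 6.25 = 20

SSE = 20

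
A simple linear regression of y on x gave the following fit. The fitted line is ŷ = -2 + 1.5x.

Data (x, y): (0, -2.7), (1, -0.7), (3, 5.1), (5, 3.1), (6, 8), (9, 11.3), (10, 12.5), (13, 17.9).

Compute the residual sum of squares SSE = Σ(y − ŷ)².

x=0: ŷ = -2 + 1.5·0 = -2; r = -2.7 − (-2) = -0.7
x=1: ŷ = -2 + 1.5·1 = -0.5; r = -0.7 − (-0.5) = -0.2
x=3: ŷ = -2 + 1.5·3 = 2.5; r = 5.1 − 2.5 = 2.6
x=5: ŷ = -2 + 1.5·5 = 5.5; r = 3.1 − 5.5 = -2.4
x=6: ŷ = -2 + 1.5·6 = 7; r = 8 − 7 = 1
x=9: ŷ = -2 + 1.5·9 = 11.5; r = 11.3 − 11.5 = -0.2
x=10: ŷ = -2 + 1.5·10 = 13; r = 12.5 − 13 = -0.5
x=13: ŷ = -2 + 1.5·13 = 17.5; r = 17.9 − 17.5 = 0.4
SSE = 0.49 + 0.04 + 6.76 + 5.76 + 1 + 0.04 + 0.25 + 0.16 = 14.5

SSE = 14.5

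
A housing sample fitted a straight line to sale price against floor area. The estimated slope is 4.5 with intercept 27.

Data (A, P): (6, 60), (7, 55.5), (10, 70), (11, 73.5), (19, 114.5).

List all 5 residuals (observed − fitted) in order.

A=6: ŷ = 27 + 4.5·6 = 54; e = 60 − 54 = 6
A=7: ŷ = 27 + 4.5·7 = 58.5; e = 55.5 − 58.5 = -3
A=10: ŷ = 27 + 4.5·10 = 72; e = 70 − 72 = -2
A=11: ŷ = 27 + 4.5·11 = 76.5; e = 73.5 − 76.5 = -3
A=19: ŷ = 27 + 4.5·19 = 112.5; e = 114.5 − 112.5 = 2

6, -3, -2, -3, 2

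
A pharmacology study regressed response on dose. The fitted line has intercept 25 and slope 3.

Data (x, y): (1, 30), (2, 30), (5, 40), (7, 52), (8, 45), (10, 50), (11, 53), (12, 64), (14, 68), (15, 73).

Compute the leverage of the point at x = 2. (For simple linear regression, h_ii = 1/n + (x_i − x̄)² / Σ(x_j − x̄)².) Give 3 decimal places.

h = 0.305

x̄ = (1 + 2 + 5 + 7 + 8 + 10 + 11 + 12 + 14 + 15)/10 = 8.5
Σ(x − x̄)² = 56.25 + 42.25 + 12.25 + 2.25 + 0.25 + 2.25 + 6.25 + 12.25 + 30.25 + 42.25 = 206.5
h = 1/10 + (-6.5)²/206.5 = 0.1 + 0.2046 = 0.305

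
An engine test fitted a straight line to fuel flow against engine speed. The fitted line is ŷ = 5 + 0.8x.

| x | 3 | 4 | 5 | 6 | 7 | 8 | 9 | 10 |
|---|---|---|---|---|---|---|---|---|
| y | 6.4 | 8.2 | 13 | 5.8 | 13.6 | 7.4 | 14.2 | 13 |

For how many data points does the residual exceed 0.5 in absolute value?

x=3: ŷ = 5 + 0.8·3 = 7.4; r = 6.4 − 7.4 = -1
x=4: ŷ = 5 + 0.8·4 = 8.2; r = 8.2 − 8.2 = 0
x=5: ŷ = 5 + 0.8·5 = 9; r = 13 − 9 = 4
x=6: ŷ = 5 + 0.8·6 = 9.8; r = 5.8 − 9.8 = -4
x=7: ŷ = 5 + 0.8·7 = 10.6; r = 13.6 − 10.6 = 3
x=8: ŷ = 5 + 0.8·8 = 11.4; r = 7.4 − 11.4 = -4
x=9: ŷ = 5 + 0.8·9 = 12.2; r = 14.2 − 12.2 = 2
x=10: ŷ = 5 + 0.8·10 = 13; r = 13 − 13 = 0
|r| > 0.5: x=3 (|r|=1), x=5 (|r|=4), x=6 (|r|=4), x=7 (|r|=3), x=8 (|r|=4), x=9 (|r|=2) → 6

6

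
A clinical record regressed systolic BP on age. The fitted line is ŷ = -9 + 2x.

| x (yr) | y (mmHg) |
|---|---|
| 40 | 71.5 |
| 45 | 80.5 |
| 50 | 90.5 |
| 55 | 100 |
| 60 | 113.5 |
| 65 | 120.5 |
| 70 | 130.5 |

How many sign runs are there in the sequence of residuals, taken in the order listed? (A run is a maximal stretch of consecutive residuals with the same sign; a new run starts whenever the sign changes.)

x=40: ŷ = -9 + 2·40 = 71; e = 71.5 − 71 = 0.5
x=45: ŷ = -9 + 2·45 = 81; e = 80.5 − 81 = -0.5
x=50: ŷ = -9 + 2·50 = 91; e = 90.5 − 91 = -0.5
x=55: ŷ = -9 + 2·55 = 101; e = 100 − 101 = -1
x=60: ŷ = -9 + 2·60 = 111; e = 113.5 − 111 = 2.5
x=65: ŷ = -9 + 2·65 = 121; e = 120.5 − 121 = -0.5
x=70: ŷ = -9 + 2·70 = 131; e = 130.5 − 131 = -0.5
Signs: + − − − + − −
Runs: +×1, −×3, +×1, −×2 → 4

4 runs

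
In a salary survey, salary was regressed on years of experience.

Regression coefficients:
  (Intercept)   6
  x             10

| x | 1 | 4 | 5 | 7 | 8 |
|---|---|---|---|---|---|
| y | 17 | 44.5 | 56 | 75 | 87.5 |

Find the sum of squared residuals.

SSE = 6.5

x=1: ŷ = 6 + 10·1 = 16; e = 17 − 16 = 1
x=4: ŷ = 6 + 10·4 = 46; e = 44.5 − 46 = -1.5
x=5: ŷ = 6 + 10·5 = 56; e = 56 − 56 = 0
x=7: ŷ = 6 + 10·7 = 76; e = 75 − 76 = -1
x=8: ŷ = 6 + 10·8 = 86; e = 87.5 − 86 = 1.5
SSE = 1 + 2.25 + 0 + 1 + 2.25 = 6.5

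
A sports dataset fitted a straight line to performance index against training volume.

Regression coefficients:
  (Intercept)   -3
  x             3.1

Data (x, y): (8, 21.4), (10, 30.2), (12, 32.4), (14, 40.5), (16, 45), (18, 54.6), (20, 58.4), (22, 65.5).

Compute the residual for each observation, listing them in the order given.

-0.4, 2.2, -1.8, 0.1, -1.6, 1.8, -0.6, 0.3

x=8: ŷ = -3 + 3.1·8 = 21.8; e = 21.4 − 21.8 = -0.4
x=10: ŷ = -3 + 3.1·10 = 28; e = 30.2 − 28 = 2.2
x=12: ŷ = -3 + 3.1·12 = 34.2; e = 32.4 − 34.2 = -1.8
x=14: ŷ = -3 + 3.1·14 = 40.4; e = 40.5 − 40.4 = 0.1
x=16: ŷ = -3 + 3.1·16 = 46.6; e = 45 − 46.6 = -1.6
x=18: ŷ = -3 + 3.1·18 = 52.8; e = 54.6 − 52.8 = 1.8
x=20: ŷ = -3 + 3.1·20 = 59; e = 58.4 − 59 = -0.6
x=22: ŷ = -3 + 3.1·22 = 65.2; e = 65.5 − 65.2 = 0.3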